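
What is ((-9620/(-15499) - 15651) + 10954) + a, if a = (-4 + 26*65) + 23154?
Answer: 312205977/15499 ≈ 20144.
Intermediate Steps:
a = 24840 (a = (-4 + 1690) + 23154 = 1686 + 23154 = 24840)
((-9620/(-15499) - 15651) + 10954) + a = ((-9620/(-15499) - 15651) + 10954) + 24840 = ((-9620*(-1/15499) - 15651) + 10954) + 24840 = ((9620/15499 - 15651) + 10954) + 24840 = (-242565229/15499 + 10954) + 24840 = -72789183/15499 + 24840 = 312205977/15499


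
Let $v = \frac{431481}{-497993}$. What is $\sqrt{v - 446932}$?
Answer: $\frac{i \sqrt{110838022614513301}}{497993} \approx 668.53 i$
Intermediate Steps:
$v = - \frac{431481}{497993}$ ($v = 431481 \left(- \frac{1}{497993}\right) = - \frac{431481}{497993} \approx -0.86644$)
$\sqrt{v - 446932} = \sqrt{- \frac{431481}{497993} - 446932} = \sqrt{- \frac{222569438957}{497993}} = \frac{i \sqrt{110838022614513301}}{497993}$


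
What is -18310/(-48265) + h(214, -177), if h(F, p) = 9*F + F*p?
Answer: -347040994/9653 ≈ -35952.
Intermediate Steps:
-18310/(-48265) + h(214, -177) = -18310/(-48265) + 214*(9 - 177) = -18310*(-1/48265) + 214*(-168) = 3662/9653 - 35952 = -347040994/9653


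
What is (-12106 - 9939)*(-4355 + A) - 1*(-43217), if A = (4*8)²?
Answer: 73475112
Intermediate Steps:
A = 1024 (A = 32² = 1024)
(-12106 - 9939)*(-4355 + A) - 1*(-43217) = (-12106 - 9939)*(-4355 + 1024) - 1*(-43217) = -22045*(-3331) + 43217 = 73431895 + 43217 = 73475112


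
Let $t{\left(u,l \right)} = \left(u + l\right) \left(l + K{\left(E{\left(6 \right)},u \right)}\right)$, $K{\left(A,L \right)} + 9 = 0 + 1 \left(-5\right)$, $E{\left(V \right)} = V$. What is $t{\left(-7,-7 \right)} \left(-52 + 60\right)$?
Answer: $2352$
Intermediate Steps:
$K{\left(A,L \right)} = -14$ ($K{\left(A,L \right)} = -9 + \left(0 + 1 \left(-5\right)\right) = -9 + \left(0 - 5\right) = -9 - 5 = -14$)
$t{\left(u,l \right)} = \left(-14 + l\right) \left(l + u\right)$ ($t{\left(u,l \right)} = \left(u + l\right) \left(l - 14\right) = \left(l + u\right) \left(-14 + l\right) = \left(-14 + l\right) \left(l + u\right)$)
$t{\left(-7,-7 \right)} \left(-52 + 60\right) = \left(\left(-7\right)^{2} - -98 - -98 - -49\right) \left(-52 + 60\right) = \left(49 + 98 + 98 + 49\right) 8 = 294 \cdot 8 = 2352$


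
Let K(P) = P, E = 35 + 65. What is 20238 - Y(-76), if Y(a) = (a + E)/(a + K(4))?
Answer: 60715/3 ≈ 20238.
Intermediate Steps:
E = 100
Y(a) = (100 + a)/(4 + a) (Y(a) = (a + 100)/(a + 4) = (100 + a)/(4 + a))
20238 - Y(-76) = 20238 - (100 - 76)/(4 - 76) = 20238 - 24/(-72) = 20238 - (-1)*24/72 = 20238 - 1*(-⅓) = 20238 + ⅓ = 60715/3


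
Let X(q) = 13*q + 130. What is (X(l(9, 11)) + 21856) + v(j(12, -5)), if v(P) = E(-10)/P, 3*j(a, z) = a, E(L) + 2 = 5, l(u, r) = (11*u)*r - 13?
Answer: 143899/4 ≈ 35975.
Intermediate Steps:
l(u, r) = -13 + 11*r*u (l(u, r) = 11*r*u - 13 = -13 + 11*r*u)
E(L) = 3 (E(L) = -2 + 5 = 3)
X(q) = 130 + 13*q
j(a, z) = a/3
v(P) = 3/P
(X(l(9, 11)) + 21856) + v(j(12, -5)) = ((130 + 13*(-13 + 11*11*9)) + 21856) + 3/(((1/3)*12)) = ((130 + 13*(-13 + 1089)) + 21856) + 3/4 = ((130 + 13*1076) + 21856) + 3*(1/4) = ((130 + 13988) + 21856) + 3/4 = (14118 + 21856) + 3/4 = 35974 + 3/4 = 143899/4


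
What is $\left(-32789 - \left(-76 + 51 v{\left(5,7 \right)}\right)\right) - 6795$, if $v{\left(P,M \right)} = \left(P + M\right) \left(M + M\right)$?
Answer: $-48076$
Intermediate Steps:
$v{\left(P,M \right)} = 2 M \left(M + P\right)$ ($v{\left(P,M \right)} = \left(M + P\right) 2 M = 2 M \left(M + P\right)$)
$\left(-32789 - \left(-76 + 51 v{\left(5,7 \right)}\right)\right) - 6795 = \left(-32789 + \left(- 51 \cdot 2 \cdot 7 \left(7 + 5\right) + 76\right)\right) - 6795 = \left(-32789 + \left(- 51 \cdot 2 \cdot 7 \cdot 12 + 76\right)\right) - 6795 = \left(-32789 + \left(\left(-51\right) 168 + 76\right)\right) - 6795 = \left(-32789 + \left(-8568 + 76\right)\right) - 6795 = \left(-32789 - 8492\right) - 6795 = -41281 - 6795 = -48076$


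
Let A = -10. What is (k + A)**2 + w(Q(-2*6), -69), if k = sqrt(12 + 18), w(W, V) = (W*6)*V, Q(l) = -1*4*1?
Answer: 1786 - 20*sqrt(30) ≈ 1676.5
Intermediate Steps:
Q(l) = -4 (Q(l) = -4*1 = -4)
w(W, V) = 6*V*W (w(W, V) = (6*W)*V = 6*V*W)
k = sqrt(30) ≈ 5.4772
(k + A)**2 + w(Q(-2*6), -69) = (sqrt(30) - 10)**2 + 6*(-69)*(-4) = (-10 + sqrt(30))**2 + 1656 = 1656 + (-10 + sqrt(30))**2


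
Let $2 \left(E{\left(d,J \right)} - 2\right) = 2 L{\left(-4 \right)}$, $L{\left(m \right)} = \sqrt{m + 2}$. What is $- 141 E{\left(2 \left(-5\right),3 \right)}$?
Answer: $-282 - 141 i \sqrt{2} \approx -282.0 - 199.4 i$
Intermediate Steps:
$L{\left(m \right)} = \sqrt{2 + m}$
$E{\left(d,J \right)} = 2 + i \sqrt{2}$ ($E{\left(d,J \right)} = 2 + \frac{2 \sqrt{2 - 4}}{2} = 2 + \frac{2 \sqrt{-2}}{2} = 2 + \frac{2 i \sqrt{2}}{2} = 2 + i \sqrt{2}$)
$- 141 E{\left(2 \left(-5\right),3 \right)} = - 141 \left(2 + i \sqrt{2}\right) = -282 - 141 i \sqrt{2}$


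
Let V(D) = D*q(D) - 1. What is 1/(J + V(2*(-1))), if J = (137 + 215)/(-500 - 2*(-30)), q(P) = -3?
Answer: 5/21 ≈ 0.23810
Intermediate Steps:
V(D) = -1 - 3*D (V(D) = D*(-3) - 1 = -3*D - 1 = -1 - 3*D)
J = -⅘ (J = 352/(-500 + 60) = 352/(-440) = 352*(-1/440) = -⅘ ≈ -0.80000)
1/(J + V(2*(-1))) = 1/(-⅘ + (-1 - 6*(-1))) = 1/(-⅘ + (-1 - 3*(-2))) = 1/(-⅘ + (-1 + 6)) = 1/(-⅘ + 5) = 1/(21/5) = 5/21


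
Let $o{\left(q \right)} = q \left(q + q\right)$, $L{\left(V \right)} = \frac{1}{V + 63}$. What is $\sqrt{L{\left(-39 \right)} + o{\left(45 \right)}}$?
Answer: $\frac{\sqrt{583206}}{12} \approx 63.64$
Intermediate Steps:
$L{\left(V \right)} = \frac{1}{63 + V}$
$o{\left(q \right)} = 2 q^{2}$ ($o{\left(q \right)} = q 2 q = 2 q^{2}$)
$\sqrt{L{\left(-39 \right)} + o{\left(45 \right)}} = \sqrt{\frac{1}{63 - 39} + 2 \cdot 45^{2}} = \sqrt{\frac{1}{24} + 2 \cdot 2025} = \sqrt{\frac{1}{24} + 4050} = \sqrt{\frac{97201}{24}} = \frac{\sqrt{583206}}{12}$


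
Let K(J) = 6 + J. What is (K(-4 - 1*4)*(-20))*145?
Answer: 5800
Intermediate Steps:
(K(-4 - 1*4)*(-20))*145 = ((6 + (-4 - 1*4))*(-20))*145 = ((6 + (-4 - 4))*(-20))*145 = ((6 - 8)*(-20))*145 = -2*(-20)*145 = 40*145 = 5800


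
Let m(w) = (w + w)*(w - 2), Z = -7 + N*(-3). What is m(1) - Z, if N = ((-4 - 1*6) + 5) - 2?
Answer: -16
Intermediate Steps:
N = -7 (N = ((-4 - 6) + 5) - 2 = (-10 + 5) - 2 = -5 - 2 = -7)
Z = 14 (Z = -7 - 7*(-3) = -7 + 21 = 14)
m(w) = 2*w*(-2 + w) (m(w) = (2*w)*(-2 + w) = 2*w*(-2 + w))
m(1) - Z = 2*1*(-2 + 1) - 1*14 = 2*1*(-1) - 14 = -2 - 14 = -16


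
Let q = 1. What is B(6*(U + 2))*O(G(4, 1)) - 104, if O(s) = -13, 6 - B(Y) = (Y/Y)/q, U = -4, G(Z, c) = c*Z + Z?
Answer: -169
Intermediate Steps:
G(Z, c) = Z + Z*c (G(Z, c) = Z*c + Z = Z + Z*c)
B(Y) = 5 (B(Y) = 6 - Y/Y/1 = 6 - 1 = 5)
B(6*(U + 2))*O(G(4, 1)) - 104 = 5*(-13) - 104 = -65 - 104 = -169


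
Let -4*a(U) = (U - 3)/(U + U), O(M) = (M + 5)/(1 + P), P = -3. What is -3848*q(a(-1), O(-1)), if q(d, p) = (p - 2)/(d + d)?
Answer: -15392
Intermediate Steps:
O(M) = -5/2 - M/2 (O(M) = (M + 5)/(1 - 3) = (5 + M)/(-2) = (5 + M)*(-½) = -5/2 - M/2)
a(U) = -(-3 + U)/(8*U) (a(U) = -(U - 3)/(4*(U + U)) = -(-3 + U)/(4*(2*U)) = -(-3 + U)*1/(2*U)/4 = -(-3 + U)/(8*U))
q(d, p) = (-2 + p)/(2*d) (q(d, p) = (-2 + p)/((2*d)) = (-2 + p)*(1/(2*d)) = (-2 + p)/(2*d))
-3848*q(a(-1), O(-1)) = -1924*(-2 + (-5/2 - ½*(-1)))/((⅛)*(3 - 1*(-1))/(-1)) = -1924*(-2 + (-5/2 + ½))/((⅛)*(-1)*(3 + 1)) = -1924*(-2 - 2)/((⅛)*(-1)*4) = -1924*(-4)/(-½) = -1924*(-2)*(-4) = -3848*4 = -15392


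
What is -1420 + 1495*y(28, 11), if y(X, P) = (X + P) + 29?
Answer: 100240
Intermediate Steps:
y(X, P) = 29 + P + X (y(X, P) = (P + X) + 29 = 29 + P + X)
-1420 + 1495*y(28, 11) = -1420 + 1495*(29 + 11 + 28) = -1420 + 1495*68 = -1420 + 101660 = 100240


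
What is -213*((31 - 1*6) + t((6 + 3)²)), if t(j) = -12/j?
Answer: -47641/9 ≈ -5293.4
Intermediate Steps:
-213*((31 - 1*6) + t((6 + 3)²)) = -213*((31 - 1*6) - 12/(6 + 3)²) = -213*((31 - 6) - 12/(9²)) = -213*(25 - 12/81) = -213*(25 - 12*1/81) = -213*(25 - 4/27) = -213*671/27 = -47641/9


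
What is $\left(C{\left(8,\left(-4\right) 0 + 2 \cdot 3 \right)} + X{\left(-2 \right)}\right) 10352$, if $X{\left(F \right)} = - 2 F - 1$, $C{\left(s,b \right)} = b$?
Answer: $93168$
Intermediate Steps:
$X{\left(F \right)} = -1 - 2 F$
$\left(C{\left(8,\left(-4\right) 0 + 2 \cdot 3 \right)} + X{\left(-2 \right)}\right) 10352 = \left(\left(\left(-4\right) 0 + 2 \cdot 3\right) - -3\right) 10352 = \left(\left(0 + 6\right) + \left(-1 + 4\right)\right) 10352 = \left(6 + 3\right) 10352 = 9 \cdot 10352 = 93168$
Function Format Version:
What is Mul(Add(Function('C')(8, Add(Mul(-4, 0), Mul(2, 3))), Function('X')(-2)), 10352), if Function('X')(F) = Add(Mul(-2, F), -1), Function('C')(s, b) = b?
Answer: 93168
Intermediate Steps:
Function('X')(F) = Add(-1, Mul(-2, F))
Mul(Add(Function('C')(8, Add(Mul(-4, 0), Mul(2, 3))), Function('X')(-2)), 10352) = Mul(Add(Add(Mul(-4, 0), Mul(2, 3)), Add(-1, Mul(-2, -2))), 10352) = Mul(Add(Add(0, 6), Add(-1, 4)), 10352) = Mul(Add(6, 3), 10352) = Mul(9, 10352) = 93168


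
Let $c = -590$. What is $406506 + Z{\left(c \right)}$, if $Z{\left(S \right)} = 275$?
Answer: $406781$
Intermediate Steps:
$406506 + Z{\left(c \right)} = 406506 + 275 = 406781$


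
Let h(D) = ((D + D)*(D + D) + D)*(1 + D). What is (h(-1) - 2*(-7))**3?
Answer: 2744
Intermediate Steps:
h(D) = (1 + D)*(D + 4*D**2) (h(D) = ((2*D)*(2*D) + D)*(1 + D) = (4*D**2 + D)*(1 + D) = (D + 4*D**2)*(1 + D) = (1 + D)*(D + 4*D**2))
(h(-1) - 2*(-7))**3 = (-(1 + 4*(-1)**2 + 5*(-1)) - 2*(-7))**3 = (-(1 + 4*1 - 5) + 14)**3 = (-(1 + 4 - 5) + 14)**3 = (-1*0 + 14)**3 = (0 + 14)**3 = 14**3 = 2744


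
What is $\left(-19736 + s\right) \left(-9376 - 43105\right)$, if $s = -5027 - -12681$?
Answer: $634075442$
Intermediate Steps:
$s = 7654$ ($s = -5027 + 12681 = 7654$)
$\left(-19736 + s\right) \left(-9376 - 43105\right) = \left(-19736 + 7654\right) \left(-9376 - 43105\right) = \left(-12082\right) \left(-52481\right) = 634075442$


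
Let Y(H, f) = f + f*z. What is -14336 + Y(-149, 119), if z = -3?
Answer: -14574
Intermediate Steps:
Y(H, f) = -2*f (Y(H, f) = f + f*(-3) = f - 3*f = -2*f)
-14336 + Y(-149, 119) = -14336 - 2*119 = -14336 - 238 = -14574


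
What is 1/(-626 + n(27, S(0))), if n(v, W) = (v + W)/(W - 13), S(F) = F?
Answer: -13/8165 ≈ -0.0015922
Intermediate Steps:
n(v, W) = (W + v)/(-13 + W)
1/(-626 + n(27, S(0))) = 1/(-626 + (0 + 27)/(-13 + 0)) = 1/(-626 + 27/(-13)) = 1/(-626 - 1/13*27) = 1/(-626 - 27/13) = 1/(-8165/13) = -13/8165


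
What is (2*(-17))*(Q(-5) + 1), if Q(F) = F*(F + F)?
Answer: -1734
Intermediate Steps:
Q(F) = 2*F**2 (Q(F) = F*(2*F) = 2*F**2)
(2*(-17))*(Q(-5) + 1) = (2*(-17))*(2*(-5)**2 + 1) = -34*(2*25 + 1) = -34*(50 + 1) = -34*51 = -1734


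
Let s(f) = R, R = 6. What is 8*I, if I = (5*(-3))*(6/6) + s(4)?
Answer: -72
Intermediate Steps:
s(f) = 6
I = -9 (I = (5*(-3))*(6/6) + 6 = -90/6 + 6 = -15*1 + 6 = -15 + 6 = -9)
8*I = 8*(-9) = -72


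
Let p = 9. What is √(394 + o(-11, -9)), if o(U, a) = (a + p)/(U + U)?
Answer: √394 ≈ 19.849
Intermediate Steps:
o(U, a) = (9 + a)/(2*U) (o(U, a) = (a + 9)/(U + U) = (9 + a)/((2*U)) = (9 + a)*(1/(2*U)) = (9 + a)/(2*U))
√(394 + o(-11, -9)) = √(394 + (½)*(9 - 9)/(-11)) = √(394 + (½)*(-1/11)*0) = √(394 + 0) = √394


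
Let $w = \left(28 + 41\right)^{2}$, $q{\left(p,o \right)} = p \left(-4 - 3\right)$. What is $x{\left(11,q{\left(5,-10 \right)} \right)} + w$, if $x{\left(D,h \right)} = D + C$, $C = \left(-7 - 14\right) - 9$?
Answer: $4742$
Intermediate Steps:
$C = -30$ ($C = -21 - 9 = -30$)
$q{\left(p,o \right)} = - 7 p$ ($q{\left(p,o \right)} = p \left(-7\right) = - 7 p$)
$x{\left(D,h \right)} = -30 + D$ ($x{\left(D,h \right)} = D - 30 = -30 + D$)
$w = 4761$ ($w = 69^{2} = 4761$)
$x{\left(11,q{\left(5,-10 \right)} \right)} + w = \left(-30 + 11\right) + 4761 = -19 + 4761 = 4742$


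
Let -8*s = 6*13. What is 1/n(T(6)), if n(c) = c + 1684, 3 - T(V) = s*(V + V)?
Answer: 1/1804 ≈ 0.00055432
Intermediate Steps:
s = -39/4 (s = -3*13/4 = -⅛*78 = -39/4 ≈ -9.7500)
T(V) = 3 + 39*V/2 (T(V) = 3 - (-39)*(V + V)/4 = 3 - (-39)*2*V/4 = 3 - (-39)*V/2 = 3 + 39*V/2)
n(c) = 1684 + c
1/n(T(6)) = 1/(1684 + (3 + (39/2)*6)) = 1/(1684 + (3 + 117)) = 1/(1684 + 120) = 1/1804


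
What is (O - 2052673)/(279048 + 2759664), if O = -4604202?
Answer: -6656875/3038712 ≈ -2.1907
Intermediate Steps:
(O - 2052673)/(279048 + 2759664) = (-4604202 - 2052673)/(279048 + 2759664) = -6656875/3038712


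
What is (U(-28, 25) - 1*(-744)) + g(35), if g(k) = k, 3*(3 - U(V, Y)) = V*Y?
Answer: 3046/3 ≈ 1015.3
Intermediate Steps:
U(V, Y) = 3 - V*Y/3
(U(-28, 25) - 1*(-744)) + g(35) = ((3 - 1/3*(-28)*25) - 1*(-744)) + 35 = ((3 + 700/3) + 744) + 35 = (709/3 + 744) + 35 = 2941/3 + 35 = 3046/3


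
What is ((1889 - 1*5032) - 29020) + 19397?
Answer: -12766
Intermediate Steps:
((1889 - 1*5032) - 29020) + 19397 = ((1889 - 5032) - 29020) + 19397 = (-3143 - 29020) + 19397 = -32163 + 19397 = -12766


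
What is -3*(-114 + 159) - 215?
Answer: -350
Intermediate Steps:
-3*(-114 + 159) - 215 = -3*45 - 215 = -135 - 215 = -350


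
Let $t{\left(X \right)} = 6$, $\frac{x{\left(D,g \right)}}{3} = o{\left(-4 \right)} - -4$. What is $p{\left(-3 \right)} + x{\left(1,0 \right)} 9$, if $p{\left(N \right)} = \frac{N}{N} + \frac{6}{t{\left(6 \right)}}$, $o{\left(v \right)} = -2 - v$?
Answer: $164$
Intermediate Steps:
$x{\left(D,g \right)} = 18$ ($x{\left(D,g \right)} = 3 \left(\left(-2 - -4\right) - -4\right) = 3 \left(\left(-2 + 4\right) + 4\right) = 3 \left(2 + 4\right) = 3 \cdot 6 = 18$)
$p{\left(N \right)} = 2$ ($p{\left(N \right)} = \frac{N}{N} + \frac{6}{6} = 1 + 6 \cdot \frac{1}{6} = 1 + 1 = 2$)
$p{\left(-3 \right)} + x{\left(1,0 \right)} 9 = 2 + 18 \cdot 9 = 2 + 162 = 164$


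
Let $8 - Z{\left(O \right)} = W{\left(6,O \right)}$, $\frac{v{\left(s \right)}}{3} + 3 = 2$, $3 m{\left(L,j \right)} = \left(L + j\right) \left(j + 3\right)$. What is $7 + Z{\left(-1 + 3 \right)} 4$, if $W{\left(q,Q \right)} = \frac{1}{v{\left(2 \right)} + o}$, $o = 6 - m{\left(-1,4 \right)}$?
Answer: $40$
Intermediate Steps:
$m{\left(L,j \right)} = \frac{\left(3 + j\right) \left(L + j\right)}{3}$ ($m{\left(L,j \right)} = \frac{\left(L + j\right) \left(j + 3\right)}{3} = \frac{\left(L + j\right) \left(3 + j\right)}{3} = \frac{\left(3 + j\right) \left(L + j\right)}{3}$)
$v{\left(s \right)} = -3$ ($v{\left(s \right)} = -9 + 3 \cdot 2 = -9 + 6 = -3$)
$o = -1$ ($o = 6 - \left(-1 + 4 + \frac{4^{2}}{3} + \frac{1}{3} \left(-1\right) 4\right) = 6 - \left(-1 + 4 + \frac{1}{3} \cdot 16 - \frac{4}{3}\right) = 6 - \left(-1 + 4 + \frac{16}{3} - \frac{4}{3}\right) = 6 - 7 = -1$)
$W{\left(q,Q \right)} = - \frac{1}{4}$ ($W{\left(q,Q \right)} = \frac{1}{-3 - 1} = \frac{1}{-4} = - \frac{1}{4}$)
$Z{\left(O \right)} = \frac{33}{4}$ ($Z{\left(O \right)} = 8 - - \frac{1}{4} = 8 + \frac{1}{4} = \frac{33}{4}$)
$7 + Z{\left(-1 + 3 \right)} 4 = 7 + \frac{33}{4} \cdot 4 = 7 + 33 = 40$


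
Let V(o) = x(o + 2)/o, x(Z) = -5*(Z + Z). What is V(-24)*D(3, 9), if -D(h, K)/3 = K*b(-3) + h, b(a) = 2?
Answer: 1155/2 ≈ 577.50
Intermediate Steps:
x(Z) = -10*Z
D(h, K) = -6*K - 3*h (D(h, K) = -3*(K*2 + h) = -3*(2*K + h) = -3*(h + 2*K) = -6*K - 3*h)
V(o) = (-20 - 10*o)/o (V(o) = (-10*(o + 2))/o = (-10*(2 + o))/o = (-20 - 10*o)/o)
V(-24)*D(3, 9) = (-10 - 20/(-24))*(-6*9 - 3*3) = (-10 - 20*(-1/24))*(-54 - 9) = (-10 + ⅚)*(-63) = -55/6*(-63) = 1155/2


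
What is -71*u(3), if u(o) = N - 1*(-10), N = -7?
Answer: -213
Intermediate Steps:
u(o) = 3 (u(o) = -7 - 1*(-10) = -7 + 10 = 3)
-71*u(3) = -71*3 = -213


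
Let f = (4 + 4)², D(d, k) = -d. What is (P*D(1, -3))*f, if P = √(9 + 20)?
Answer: -64*√29 ≈ -344.65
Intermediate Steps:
P = √29 ≈ 5.3852
f = 64 (f = 8² = 64)
(P*D(1, -3))*f = (√29*(-1*1))*64 = (√29*(-1))*64 = -√29*64 = -64*√29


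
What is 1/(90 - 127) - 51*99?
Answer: -186814/37 ≈ -5049.0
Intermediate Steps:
1/(90 - 127) - 51*99 = 1/(-37) - 5049 = -1/37 - 5049 = -186814/37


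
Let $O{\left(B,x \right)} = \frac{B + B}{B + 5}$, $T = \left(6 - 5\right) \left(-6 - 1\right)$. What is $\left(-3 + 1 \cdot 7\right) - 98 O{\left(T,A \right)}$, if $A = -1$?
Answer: $-682$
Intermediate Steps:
$T = -7$ ($T = 1 \left(-7\right) = -7$)
$O{\left(B,x \right)} = \frac{2 B}{5 + B}$
$\left(-3 + 1 \cdot 7\right) - 98 O{\left(T,A \right)} = \left(-3 + 1 \cdot 7\right) - 98 \cdot 2 \left(-7\right) \frac{1}{5 - 7} = \left(-3 + 7\right) - 98 \cdot 2 \left(-7\right) \frac{1}{-2} = 4 - 98 \cdot 2 \left(-7\right) \left(- \frac{1}{2}\right) = 4 - 686 = -682$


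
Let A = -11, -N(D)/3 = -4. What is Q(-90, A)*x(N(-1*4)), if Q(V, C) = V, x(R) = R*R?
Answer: -12960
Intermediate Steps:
N(D) = 12 (N(D) = -3*(-4) = 12)
x(R) = R²
Q(-90, A)*x(N(-1*4)) = -90*12² = -90*144 = -12960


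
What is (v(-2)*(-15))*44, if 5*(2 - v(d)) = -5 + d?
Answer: -2244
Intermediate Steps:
v(d) = 3 - d/5 (v(d) = 2 - (-5 + d)/5 = 2 + (1 - d/5) = 3 - d/5)
(v(-2)*(-15))*44 = ((3 - ⅕*(-2))*(-15))*44 = ((3 + ⅖)*(-15))*44 = ((17/5)*(-15))*44 = -51*44 = -2244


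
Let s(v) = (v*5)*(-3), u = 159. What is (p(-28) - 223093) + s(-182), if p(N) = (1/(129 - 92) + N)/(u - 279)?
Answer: -65227379/296 ≈ -2.2036e+5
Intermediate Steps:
s(v) = -15*v (s(v) = (5*v)*(-3) = -15*v)
p(N) = -1/4440 - N/120 (p(N) = (1/(129 - 92) + N)/(159 - 279) = (1/37 + N)/(-120) = (1/37 + N)*(-1/120) = -1/4440 - N/120)
(p(-28) - 223093) + s(-182) = ((-1/4440 - 1/120*(-28)) - 223093) - 15*(-182) = ((-1/4440 + 7/30) - 223093) + 2730 = (69/296 - 223093) + 2730 = -66035459/296 + 2730 = -65227379/296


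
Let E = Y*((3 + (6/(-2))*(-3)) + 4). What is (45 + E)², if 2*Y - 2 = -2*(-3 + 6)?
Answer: 169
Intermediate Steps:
Y = -2 (Y = 1 + (-2*(-3 + 6))/2 = 1 + (-2*3)/2 = 1 + (½)*(-6) = 1 - 3 = -2)
E = -32 (E = -2*((3 + (6/(-2))*(-3)) + 4) = -2*((3 + (6*(-½))*(-3)) + 4) = -2*((3 - 3*(-3)) + 4) = -2*((3 + 9) + 4) = -2*(12 + 4) = -2*16 = -32)
(45 + E)² = (45 - 32)² = 13² = 169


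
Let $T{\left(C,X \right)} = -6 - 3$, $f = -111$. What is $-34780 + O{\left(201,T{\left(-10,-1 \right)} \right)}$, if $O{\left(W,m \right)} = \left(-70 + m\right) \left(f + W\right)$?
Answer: $-41890$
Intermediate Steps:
$T{\left(C,X \right)} = -9$ ($T{\left(C,X \right)} = -6 - 3 = -9$)
$O{\left(W,m \right)} = \left(-111 + W\right) \left(-70 + m\right)$ ($O{\left(W,m \right)} = \left(-70 + m\right) \left(-111 + W\right) = \left(-111 + W\right) \left(-70 + m\right)$)
$-34780 + O{\left(201,T{\left(-10,-1 \right)} \right)} = -34780 + \left(7770 - -999 - 14070 + 201 \left(-9\right)\right) = -34780 + \left(7770 + 999 - 14070 - 1809\right) = -34780 - 7110 = -41890$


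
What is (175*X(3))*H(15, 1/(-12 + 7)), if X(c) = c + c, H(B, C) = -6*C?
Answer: 1260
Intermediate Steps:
X(c) = 2*c
(175*X(3))*H(15, 1/(-12 + 7)) = (175*(2*3))*(-6/(-12 + 7)) = (175*6)*(-6/(-5)) = 1050*(-6*(-1/5)) = 1050*(6/5) = 1260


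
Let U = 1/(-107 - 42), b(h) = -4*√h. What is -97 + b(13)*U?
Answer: -97 + 4*√13/149 ≈ -96.903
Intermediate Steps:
U = -1/149 (U = 1/(-149) = -1/149 ≈ -0.0067114)
-97 + b(13)*U = -97 - 4*√13*(-1/149) = -97 + 4*√13/149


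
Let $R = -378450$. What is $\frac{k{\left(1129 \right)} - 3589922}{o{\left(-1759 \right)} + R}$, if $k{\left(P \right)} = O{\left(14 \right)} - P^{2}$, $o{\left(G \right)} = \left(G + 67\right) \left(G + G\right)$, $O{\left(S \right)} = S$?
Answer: $- \frac{4864549}{5574006} \approx -0.87272$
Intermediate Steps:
$o{\left(G \right)} = 2 G \left(67 + G\right)$ ($o{\left(G \right)} = \left(67 + G\right) 2 G = 2 G \left(67 + G\right)$)
$k{\left(P \right)} = 14 - P^{2}$
$\frac{k{\left(1129 \right)} - 3589922}{o{\left(-1759 \right)} + R} = \frac{\left(14 - 1129^{2}\right) - 3589922}{2 \left(-1759\right) \left(67 - 1759\right) - 378450} = \frac{\left(14 - 1274641\right) - 3589922}{2 \left(-1759\right) \left(-1692\right) - 378450} = \frac{\left(14 - 1274641\right) - 3589922}{5952456 - 378450} = \frac{-1274627 - 3589922}{5574006} = \left(-4864549\right) \frac{1}{5574006} = - \frac{4864549}{5574006}$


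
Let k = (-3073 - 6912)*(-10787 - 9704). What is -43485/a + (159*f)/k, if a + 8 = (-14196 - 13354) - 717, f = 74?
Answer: 1825123747/1186695283 ≈ 1.5380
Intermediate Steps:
k = 204602635 (k = -9985*(-20491) = 204602635)
a = -28275 (a = -8 + ((-14196 - 13354) - 717) = -8 + (-27550 - 717) = -8 - 28267 = -28275)
-43485/a + (159*f)/k = -43485/(-28275) + (159*74)/204602635 = -43485*(-1/28275) + 11766*(1/204602635) = 223/145 + 11766/204602635 = 1825123747/1186695283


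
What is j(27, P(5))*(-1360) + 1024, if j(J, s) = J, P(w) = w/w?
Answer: -35696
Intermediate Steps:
P(w) = 1
j(27, P(5))*(-1360) + 1024 = 27*(-1360) + 1024 = -36720 + 1024 = -35696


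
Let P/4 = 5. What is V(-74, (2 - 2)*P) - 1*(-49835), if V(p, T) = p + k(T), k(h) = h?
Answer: 49761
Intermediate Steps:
P = 20 (P = 4*5 = 20)
V(p, T) = T + p (V(p, T) = p + T = T + p)
V(-74, (2 - 2)*P) - 1*(-49835) = ((2 - 2)*20 - 74) - 1*(-49835) = (0*20 - 74) + 49835 = (0 - 74) + 49835 = -74 + 49835 = 49761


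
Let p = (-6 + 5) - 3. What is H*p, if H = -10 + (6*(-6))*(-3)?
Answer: -392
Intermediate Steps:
H = 98 (H = -10 - 36*(-3) = -10 + 108 = 98)
p = -4 (p = -1 - 3 = -4)
H*p = 98*(-4) = -392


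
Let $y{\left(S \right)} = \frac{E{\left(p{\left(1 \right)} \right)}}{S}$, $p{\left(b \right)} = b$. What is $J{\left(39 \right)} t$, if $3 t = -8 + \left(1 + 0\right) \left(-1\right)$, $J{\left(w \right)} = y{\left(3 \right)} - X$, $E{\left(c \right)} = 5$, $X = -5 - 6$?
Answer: $-38$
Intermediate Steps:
$X = -11$
$y{\left(S \right)} = \frac{5}{S}$
$J{\left(w \right)} = \frac{38}{3}$ ($J{\left(w \right)} = \frac{5}{3} - -11 = 5 \cdot \frac{1}{3} + 11 = \frac{5}{3} + 11 = \frac{38}{3}$)
$t = -3$ ($t = \frac{-8 + \left(1 + 0\right) \left(-1\right)}{3} = \frac{-8 + 1 \left(-1\right)}{3} = \frac{-8 - 1}{3} = \frac{1}{3} \left(-9\right) = -3$)
$J{\left(39 \right)} t = \frac{38}{3} \left(-3\right) = -38$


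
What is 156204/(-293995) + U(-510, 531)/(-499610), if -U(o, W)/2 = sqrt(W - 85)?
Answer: -156204/293995 + sqrt(446)/249805 ≈ -0.53123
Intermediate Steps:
U(o, W) = -2*sqrt(-85 + W) (U(o, W) = -2*sqrt(W - 85) = -2*sqrt(-85 + W))
156204/(-293995) + U(-510, 531)/(-499610) = 156204/(-293995) - 2*sqrt(-85 + 531)/(-499610) = 156204*(-1/293995) - 2*sqrt(446)*(-1/499610) = -156204/293995 + sqrt(446)/249805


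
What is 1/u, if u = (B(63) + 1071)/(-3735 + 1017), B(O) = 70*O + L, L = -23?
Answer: -1359/2729 ≈ -0.49798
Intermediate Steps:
B(O) = -23 + 70*O (B(O) = 70*O - 23 = -23 + 70*O)
u = -2729/1359 (u = ((-23 + 70*63) + 1071)/(-3735 + 1017) = ((-23 + 4410) + 1071)/(-2718) = (4387 + 1071)*(-1/2718) = 5458*(-1/2718) = -2729/1359 ≈ -2.0081)
1/u = 1/(-2729/1359) = -1359/2729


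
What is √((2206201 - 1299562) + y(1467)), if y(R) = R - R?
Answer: √906639 ≈ 952.18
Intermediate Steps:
y(R) = 0
√((2206201 - 1299562) + y(1467)) = √((2206201 - 1299562) + 0) = √(906639 + 0) = √906639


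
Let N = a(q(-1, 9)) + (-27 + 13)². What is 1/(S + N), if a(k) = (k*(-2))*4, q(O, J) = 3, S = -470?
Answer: -1/298 ≈ -0.0033557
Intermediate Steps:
a(k) = -8*k (a(k) = -2*k*4 = -8*k)
N = 172 (N = -8*3 + (-27 + 13)² = -24 + (-14)² = -24 + 196 = 172)
1/(S + N) = 1/(-470 + 172) = 1/(-298) = -1/298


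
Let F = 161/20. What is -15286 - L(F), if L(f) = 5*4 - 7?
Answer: -15299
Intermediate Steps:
F = 161/20 (F = 161*(1/20) = 161/20 ≈ 8.0500)
L(f) = 13 (L(f) = 20 - 7 = 13)
-15286 - L(F) = -15286 - 1*13 = -15286 - 13 = -15299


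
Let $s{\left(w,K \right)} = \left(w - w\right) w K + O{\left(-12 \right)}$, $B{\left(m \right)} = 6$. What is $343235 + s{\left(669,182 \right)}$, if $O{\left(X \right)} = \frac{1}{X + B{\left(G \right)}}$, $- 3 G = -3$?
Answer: $\frac{2059409}{6} \approx 3.4324 \cdot 10^{5}$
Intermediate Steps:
$G = 1$ ($G = \left(- \frac{1}{3}\right) \left(-3\right) = 1$)
$O{\left(X \right)} = \frac{1}{6 + X}$ ($O{\left(X \right)} = \frac{1}{X + 6} = \frac{1}{6 + X}$)
$s{\left(w,K \right)} = - \frac{1}{6}$ ($s{\left(w,K \right)} = \left(w - w\right) w K + \frac{1}{6 - 12} = 0 w K + \frac{1}{-6} = 0 K - \frac{1}{6} = 0 - \frac{1}{6} = - \frac{1}{6}$)
$343235 + s{\left(669,182 \right)} = 343235 - \frac{1}{6} = \frac{2059409}{6}$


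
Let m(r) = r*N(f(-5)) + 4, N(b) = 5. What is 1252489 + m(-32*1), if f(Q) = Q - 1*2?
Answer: 1252333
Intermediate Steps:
f(Q) = -2 + Q (f(Q) = Q - 2 = -2 + Q)
m(r) = 4 + 5*r (m(r) = r*5 + 4 = 5*r + 4 = 4 + 5*r)
1252489 + m(-32*1) = 1252489 + (4 + 5*(-32*1)) = 1252489 + (4 + 5*(-32)) = 1252489 + (4 - 160) = 1252489 - 156 = 1252333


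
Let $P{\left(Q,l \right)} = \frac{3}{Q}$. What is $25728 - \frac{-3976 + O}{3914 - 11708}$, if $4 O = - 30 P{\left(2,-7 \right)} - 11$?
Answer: $\frac{33420007}{1299} \approx 25728.0$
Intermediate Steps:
$O = -14$ ($O = \frac{- 30 \cdot \frac{3}{2} - 11}{4} = \frac{- 30 \cdot 3 \cdot \frac{1}{2} - 11}{4} = \frac{\left(-30\right) \frac{3}{2} - 11}{4} = \frac{-45 - 11}{4} = \frac{1}{4} \left(-56\right) = -14$)
$25728 - \frac{-3976 + O}{3914 - 11708} = 25728 - \frac{-3976 - 14}{3914 - 11708} = 25728 - - \frac{3990}{-7794} = 25728 - \left(-3990\right) \left(- \frac{1}{7794}\right) = 25728 - \frac{665}{1299} = \frac{33420007}{1299}$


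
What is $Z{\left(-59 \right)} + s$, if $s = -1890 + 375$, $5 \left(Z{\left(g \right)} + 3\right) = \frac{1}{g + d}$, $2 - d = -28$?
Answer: $- \frac{220111}{145} \approx -1518.0$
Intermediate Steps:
$d = 30$ ($d = 2 - -28 = 2 + 28 = 30$)
$Z{\left(g \right)} = -3 + \frac{1}{5 \left(30 + g\right)}$ ($Z{\left(g \right)} = -3 + \frac{1}{5 \left(g + 30\right)} = -3 + \frac{1}{5 \left(30 + g\right)}$)
$s = -1515$
$Z{\left(-59 \right)} + s = \frac{-449 - -885}{5 \left(30 - 59\right)} - 1515 = \frac{-449 + 885}{5 \left(-29\right)} - 1515 = \frac{1}{5} \left(- \frac{1}{29}\right) 436 - 1515 = - \frac{436}{145} - 1515 = - \frac{220111}{145}$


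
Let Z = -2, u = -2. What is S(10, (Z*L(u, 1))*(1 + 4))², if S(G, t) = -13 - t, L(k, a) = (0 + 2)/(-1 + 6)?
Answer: 81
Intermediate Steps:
L(k, a) = ⅖ (L(k, a) = 2/5 = 2*(⅕) = ⅖)
S(10, (Z*L(u, 1))*(1 + 4))² = (-13 - (-2*⅖)*(1 + 4))² = (-13 - (-4)*5/5)² = (-13 - 1*(-4))² = (-13 + 4)² = (-9)² = 81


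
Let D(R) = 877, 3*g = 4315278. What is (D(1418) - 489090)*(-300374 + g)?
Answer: -555611781076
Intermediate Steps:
g = 1438426 (g = (⅓)*4315278 = 1438426)
(D(1418) - 489090)*(-300374 + g) = (877 - 489090)*(-300374 + 1438426) = -488213*1138052 = -555611781076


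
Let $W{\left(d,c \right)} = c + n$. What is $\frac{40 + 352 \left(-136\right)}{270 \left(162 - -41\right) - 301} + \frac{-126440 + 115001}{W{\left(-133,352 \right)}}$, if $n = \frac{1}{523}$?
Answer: $- \frac{334911107577}{10034943373} \approx -33.375$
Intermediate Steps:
$n = \frac{1}{523} \approx 0.001912$
$W{\left(d,c \right)} = \frac{1}{523} + c$ ($W{\left(d,c \right)} = c + \frac{1}{523} = \frac{1}{523} + c$)
$\frac{40 + 352 \left(-136\right)}{270 \left(162 - -41\right) - 301} + \frac{-126440 + 115001}{W{\left(-133,352 \right)}} = \frac{40 + 352 \left(-136\right)}{270 \left(162 - -41\right) - 301} + \frac{-126440 + 115001}{\frac{1}{523} + 352} = \frac{40 - 47872}{270 \left(162 + 41\right) - 301} - \frac{11439}{\frac{184097}{523}} = - \frac{47832}{270 \cdot 203 - 301} - \frac{5982597}{184097} = - \frac{47832}{54810 - 301} - \frac{5982597}{184097} = - \frac{47832}{54509} - \frac{5982597}{184097} = - \frac{334911107577}{10034943373}$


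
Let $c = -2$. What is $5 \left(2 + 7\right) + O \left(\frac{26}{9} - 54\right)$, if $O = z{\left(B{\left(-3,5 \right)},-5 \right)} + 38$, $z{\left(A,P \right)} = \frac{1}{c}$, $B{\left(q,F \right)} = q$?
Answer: $- \frac{5615}{3} \approx -1871.7$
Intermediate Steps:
$z{\left(A,P \right)} = - \frac{1}{2}$ ($z{\left(A,P \right)} = \frac{1}{-2} = - \frac{1}{2}$)
$O = \frac{75}{2}$ ($O = - \frac{1}{2} + 38 = \frac{75}{2} \approx 37.5$)
$5 \left(2 + 7\right) + O \left(\frac{26}{9} - 54\right) = 5 \left(2 + 7\right) + \frac{75 \left(\frac{26}{9} - 54\right)}{2} = 5 \cdot 9 + \frac{75 \left(26 \cdot \frac{1}{9} - 54\right)}{2} = 45 + \frac{75 \left(\frac{26}{9} - 54\right)}{2} = 45 + \frac{75}{2} \left(- \frac{460}{9}\right) = 45 - \frac{5750}{3} = - \frac{5615}{3}$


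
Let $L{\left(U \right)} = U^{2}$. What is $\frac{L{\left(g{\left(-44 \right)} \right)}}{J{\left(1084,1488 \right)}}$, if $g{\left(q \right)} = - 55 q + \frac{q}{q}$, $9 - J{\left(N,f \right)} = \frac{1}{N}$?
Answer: $\frac{6353585244}{9755} \approx 6.5132 \cdot 10^{5}$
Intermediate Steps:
$J{\left(N,f \right)} = 9 - \frac{1}{N}$
$g{\left(q \right)} = 1 - 55 q$ ($g{\left(q \right)} = - 55 q + 1 = 1 - 55 q$)
$\frac{L{\left(g{\left(-44 \right)} \right)}}{J{\left(1084,1488 \right)}} = \frac{\left(1 - -2420\right)^{2}}{9 - \frac{1}{1084}} = \frac{\left(1 + 2420\right)^{2}}{9 - \frac{1}{1084}} = \frac{2421^{2}}{9 - \frac{1}{1084}} = \frac{5861241}{\frac{9755}{1084}} = 5861241 \cdot \frac{1084}{9755} = \frac{6353585244}{9755}$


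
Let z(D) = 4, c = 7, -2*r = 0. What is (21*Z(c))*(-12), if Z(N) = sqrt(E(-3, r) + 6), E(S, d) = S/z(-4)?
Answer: -126*sqrt(21) ≈ -577.40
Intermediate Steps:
r = 0 (r = -1/2*0 = 0)
E(S, d) = S/4
Z(N) = sqrt(21)/2 (Z(N) = sqrt((1/4)*(-3) + 6) = sqrt(-3/4 + 6) = sqrt(21/4) = sqrt(21)/2)
(21*Z(c))*(-12) = (21*(sqrt(21)/2))*(-12) = (21*sqrt(21)/2)*(-12) = -126*sqrt(21)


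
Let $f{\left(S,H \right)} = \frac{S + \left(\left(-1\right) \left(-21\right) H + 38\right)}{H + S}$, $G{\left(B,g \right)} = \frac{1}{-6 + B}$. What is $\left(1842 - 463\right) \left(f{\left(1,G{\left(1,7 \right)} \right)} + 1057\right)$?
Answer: $\frac{3035179}{2} \approx 1.5176 \cdot 10^{6}$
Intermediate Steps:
$f{\left(S,H \right)} = \frac{38 + S + 21 H}{H + S}$ ($f{\left(S,H \right)} = \frac{S + \left(21 H + 38\right)}{H + S} = \frac{S + \left(38 + 21 H\right)}{H + S} = \frac{38 + S + 21 H}{H + S}$)
$\left(1842 - 463\right) \left(f{\left(1,G{\left(1,7 \right)} \right)} + 1057\right) = \left(1842 - 463\right) \left(\frac{38 + 1 + \frac{21}{-6 + 1}}{\frac{1}{-6 + 1} + 1} + 1057\right) = 1379 \left(\frac{38 + 1 + \frac{21}{-5}}{\frac{1}{-5} + 1} + 1057\right) = 1379 \left(\frac{38 + 1 + 21 \left(- \frac{1}{5}\right)}{- \frac{1}{5} + 1} + 1057\right) = 1379 \left(\frac{38 + 1 - \frac{21}{5}}{\frac{4}{5}} + 1057\right) = 1379 \left(\frac{5}{4} \cdot \frac{174}{5} + 1057\right) = 1379 \left(\frac{87}{2} + 1057\right) = 1379 \cdot \frac{2201}{2} = \frac{3035179}{2}$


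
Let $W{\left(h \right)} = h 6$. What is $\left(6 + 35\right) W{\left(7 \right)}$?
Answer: $1722$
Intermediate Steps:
$W{\left(h \right)} = 6 h$
$\left(6 + 35\right) W{\left(7 \right)} = \left(6 + 35\right) 6 \cdot 7 = 41 \cdot 42 = 1722$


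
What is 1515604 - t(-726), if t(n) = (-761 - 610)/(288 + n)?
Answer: 221277727/146 ≈ 1.5156e+6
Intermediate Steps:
t(n) = -1371/(288 + n)
1515604 - t(-726) = 1515604 - (-1371)/(288 - 726) = 1515604 - (-1371)/(-438) = 1515604 - (-1371)*(-1)/438 = 1515604 - 1*457/146 = 1515604 - 457/146 = 221277727/146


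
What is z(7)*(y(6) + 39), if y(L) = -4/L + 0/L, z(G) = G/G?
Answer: 115/3 ≈ 38.333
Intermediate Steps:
z(G) = 1
y(L) = -4/L (y(L) = -4/L + 0 = -4/L)
z(7)*(y(6) + 39) = 1*(-4/6 + 39) = 1*(-4*⅙ + 39) = 1*(-⅔ + 39) = 1*(115/3) = 115/3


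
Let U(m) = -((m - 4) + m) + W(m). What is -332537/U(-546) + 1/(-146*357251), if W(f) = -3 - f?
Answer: -17344679666541/85488020794 ≈ -202.89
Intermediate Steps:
U(m) = 1 - 3*m (U(m) = -((m - 4) + m) + (-3 - m) = -((-4 + m) + m) + (-3 - m) = -(-4 + 2*m) + (-3 - m) = (4 - 2*m) + (-3 - m) = 1 - 3*m)
-332537/U(-546) + 1/(-146*357251) = -332537/(1 - 3*(-546)) + 1/(-146*357251) = -332537/(1 + 1638) - 1/146*1/357251 = -332537/1639 - 1/52158646 = -17344679666541/85488020794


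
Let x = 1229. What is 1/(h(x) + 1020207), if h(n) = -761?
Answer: 1/1019446 ≈ 9.8092e-7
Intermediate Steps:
1/(h(x) + 1020207) = 1/(-761 + 1020207) = 1/1019446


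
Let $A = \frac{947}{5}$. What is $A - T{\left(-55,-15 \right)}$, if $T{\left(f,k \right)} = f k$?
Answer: $- \frac{3178}{5} \approx -635.6$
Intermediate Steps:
$A = \frac{947}{5}$ ($A = 947 \cdot \frac{1}{5} = \frac{947}{5} \approx 189.4$)
$A - T{\left(-55,-15 \right)} = \frac{947}{5} - \left(-55\right) \left(-15\right) = \frac{947}{5} - 825 = - \frac{3178}{5}$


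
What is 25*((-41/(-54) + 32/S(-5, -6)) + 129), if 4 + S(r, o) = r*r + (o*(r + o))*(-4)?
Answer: 1574975/486 ≈ 3240.7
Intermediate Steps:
S(r, o) = -4 + r² - 4*o*(o + r) (S(r, o) = -4 + (r*r + (o*(r + o))*(-4)) = -4 + (r² + (o*(o + r))*(-4)) = -4 + (r² - 4*o*(o + r)) = -4 + r² - 4*o*(o + r))
25*((-41/(-54) + 32/S(-5, -6)) + 129) = 25*((-41/(-54) + 32/(-4 + (-5)² - 4*(-6)² - 4*(-6)*(-5))) + 129) = 25*((-41*(-1/54) + 32/(-4 + 25 - 4*36 - 120)) + 129) = 25*((41/54 + 32/(-4 + 25 - 144 - 120)) + 129) = 25*((41/54 + 32/(-243)) + 129) = 25*((41/54 + 32*(-1/243)) + 129) = 25*((41/54 - 32/243) + 129) = 25*(305/486 + 129) = 25*(62999/486) = 1574975/486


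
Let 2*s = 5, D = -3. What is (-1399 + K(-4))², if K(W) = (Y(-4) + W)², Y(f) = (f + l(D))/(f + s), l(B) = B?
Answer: 158432569/81 ≈ 1.9560e+6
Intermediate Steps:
s = 5/2 (s = (½)*5 = 5/2 ≈ 2.5000)
Y(f) = (-3 + f)/(5/2 + f) (Y(f) = (f - 3)/(f + 5/2) = (-3 + f)/(5/2 + f))
K(W) = (14/3 + W)² (K(W) = (2*(-3 - 4)/(5 + 2*(-4)) + W)² = (2*(-7)/(5 - 8) + W)² = (2*(-7)/(-3) + W)² = (2*(-⅓)*(-7) + W)² = (14/3 + W)²)
(-1399 + K(-4))² = (-1399 + (14 + 3*(-4))²/9)² = (-1399 + (14 - 12)²/9)² = (-1399 + (⅑)*2²)² = (-1399 + (⅑)*4)² = (-1399 + 4/9)² = (-12587/9)² = 158432569/81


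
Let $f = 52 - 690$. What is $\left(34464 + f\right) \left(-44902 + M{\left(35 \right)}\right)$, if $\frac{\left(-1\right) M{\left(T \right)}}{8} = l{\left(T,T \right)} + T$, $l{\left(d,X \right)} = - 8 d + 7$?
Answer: $-1454450348$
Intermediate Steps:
$l{\left(d,X \right)} = 7 - 8 d$
$M{\left(T \right)} = -56 + 56 T$ ($M{\left(T \right)} = - 8 \left(\left(7 - 8 T\right) + T\right) = - 8 \left(7 - 7 T\right) = -56 + 56 T$)
$f = -638$ ($f = 52 - 690 = -638$)
$\left(34464 + f\right) \left(-44902 + M{\left(35 \right)}\right) = \left(34464 - 638\right) \left(-44902 + \left(-56 + 56 \cdot 35\right)\right) = 33826 \left(-44902 + \left(-56 + 1960\right)\right) = 33826 \left(-44902 + 1904\right) = 33826 \left(-42998\right) = -1454450348$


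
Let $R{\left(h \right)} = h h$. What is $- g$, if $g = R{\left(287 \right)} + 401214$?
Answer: $-483583$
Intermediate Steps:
$R{\left(h \right)} = h^{2}$
$g = 483583$ ($g = 287^{2} + 401214 = 82369 + 401214 = 483583$)
$- g = \left(-1\right) 483583 = -483583$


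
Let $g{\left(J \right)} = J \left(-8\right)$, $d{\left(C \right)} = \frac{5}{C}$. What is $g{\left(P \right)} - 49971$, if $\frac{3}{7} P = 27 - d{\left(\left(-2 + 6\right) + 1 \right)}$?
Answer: $- \frac{151369}{3} \approx -50456.0$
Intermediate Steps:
$P = \frac{182}{3}$ ($P = \frac{7 \left(27 - \frac{5}{\left(-2 + 6\right) + 1}\right)}{3} = \frac{7 \left(27 - \frac{5}{4 + 1}\right)}{3} = \frac{7 \left(27 - \frac{5}{5}\right)}{3} = \frac{7 \left(27 - 5 \cdot \frac{1}{5}\right)}{3} = \frac{7 \left(27 - 1\right)}{3} = \frac{7}{3} \cdot 26 = \frac{182}{3} \approx 60.667$)
$g{\left(J \right)} = - 8 J$
$g{\left(P \right)} - 49971 = \left(-8\right) \frac{182}{3} - 49971 = - \frac{1456}{3} - 49971 = - \frac{151369}{3}$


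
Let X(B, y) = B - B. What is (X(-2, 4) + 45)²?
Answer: 2025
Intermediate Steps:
X(B, y) = 0
(X(-2, 4) + 45)² = (0 + 45)² = 45² = 2025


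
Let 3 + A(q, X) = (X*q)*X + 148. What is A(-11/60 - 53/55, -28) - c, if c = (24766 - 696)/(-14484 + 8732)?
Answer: -355923797/474540 ≈ -750.04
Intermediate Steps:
A(q, X) = 145 + q*X**2 (A(q, X) = -3 + ((X*q)*X + 148) = -3 + (q*X**2 + 148) = -3 + (148 + q*X**2) = 145 + q*X**2)
c = -12035/2876 (c = 24070/(-5752) = 24070*(-1/5752) = -12035/2876 ≈ -4.1846)
A(-11/60 - 53/55, -28) - c = (145 + (-11/60 - 53/55)*(-28)**2) - 1*(-12035/2876) = (145 + (-11*1/60 - 53*1/55)*784) + 12035/2876 = (145 + (-11/60 - 53/55)*784) + 12035/2876 = (145 - 757/660*784) + 12035/2876 = (145 - 148372/165) + 12035/2876 = -124447/165 + 12035/2876 = -355923797/474540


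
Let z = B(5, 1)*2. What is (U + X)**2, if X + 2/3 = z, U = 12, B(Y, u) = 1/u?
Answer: 1600/9 ≈ 177.78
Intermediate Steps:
B(Y, u) = 1/u
z = 2 (z = 2/1 = 1*2 = 2)
X = 4/3 (X = -2/3 + 2 = 4/3 ≈ 1.3333)
(U + X)**2 = (12 + 4/3)**2 = (40/3)**2 = 1600/9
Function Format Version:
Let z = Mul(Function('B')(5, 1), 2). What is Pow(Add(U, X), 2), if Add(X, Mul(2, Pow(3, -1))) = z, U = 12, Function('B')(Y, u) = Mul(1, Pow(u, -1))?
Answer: Rational(1600, 9) ≈ 177.78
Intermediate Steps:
Function('B')(Y, u) = Pow(u, -1)
z = 2 (z = Mul(Pow(1, -1), 2) = Mul(1, 2) = 2)
X = Rational(4, 3) (X = Add(Rational(-2, 3), 2) = Rational(4, 3) ≈ 1.3333)
Pow(Add(U, X), 2) = Pow(Add(12, Rational(4, 3)), 2) = Pow(Rational(40, 3), 2) = Rational(1600, 9)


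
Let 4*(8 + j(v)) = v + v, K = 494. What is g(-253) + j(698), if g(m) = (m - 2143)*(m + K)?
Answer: -577095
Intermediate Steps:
j(v) = -8 + v/2 (j(v) = -8 + (v + v)/4 = -8 + (2*v)/4 = -8 + v/2)
g(m) = (-2143 + m)*(494 + m) (g(m) = (m - 2143)*(m + 494) = (-2143 + m)*(494 + m))
g(-253) + j(698) = (-1058642 + (-253)**2 - 1649*(-253)) + (-8 + (1/2)*698) = (-1058642 + 64009 + 417197) + (-8 + 349) = -577436 + 341 = -577095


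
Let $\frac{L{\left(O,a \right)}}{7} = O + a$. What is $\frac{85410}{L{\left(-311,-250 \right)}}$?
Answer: $- \frac{28470}{1309} \approx -21.749$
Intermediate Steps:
$L{\left(O,a \right)} = 7 O + 7 a$ ($L{\left(O,a \right)} = 7 \left(O + a\right) = 7 O + 7 a$)
$\frac{85410}{L{\left(-311,-250 \right)}} = \frac{85410}{7 \left(-311\right) + 7 \left(-250\right)} = \frac{85410}{-2177 - 1750} = \frac{85410}{-3927} = 85410 \left(- \frac{1}{3927}\right) = - \frac{28470}{1309}$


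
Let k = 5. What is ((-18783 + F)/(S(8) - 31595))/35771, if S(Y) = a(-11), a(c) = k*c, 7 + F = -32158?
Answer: 25474/566076075 ≈ 4.5001e-5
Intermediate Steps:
F = -32165 (F = -7 - 32158 = -32165)
a(c) = 5*c
S(Y) = -55 (S(Y) = 5*(-11) = -55)
((-18783 + F)/(S(8) - 31595))/35771 = ((-18783 - 32165)/(-55 - 31595))/35771 = -50948/(-31650)*(1/35771) = -50948*(-1/31650)*(1/35771) = (25474/15825)*(1/35771) = 25474/566076075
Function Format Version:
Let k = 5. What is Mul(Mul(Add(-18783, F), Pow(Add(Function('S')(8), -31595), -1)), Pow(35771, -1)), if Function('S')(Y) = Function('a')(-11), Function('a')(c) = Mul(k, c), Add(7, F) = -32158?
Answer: Rational(25474, 566076075) ≈ 4.5001e-5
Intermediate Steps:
F = -32165 (F = Add(-7, -32158) = -32165)
Function('a')(c) = Mul(5, c)
Function('S')(Y) = -55 (Function('S')(Y) = Mul(5, -11) = -55)
Mul(Mul(Add(-18783, F), Pow(Add(Function('S')(8), -31595), -1)), Pow(35771, -1)) = Mul(Mul(Add(-18783, -32165), Pow(Add(-55, -31595), -1)), Pow(35771, -1)) = Mul(Mul(-50948, Pow(-31650, -1)), Rational(1, 35771)) = Mul(Mul(-50948, Rational(-1, 31650)), Rational(1, 35771)) = Mul(Rational(25474, 15825), Rational(1, 35771)) = Rational(25474, 566076075)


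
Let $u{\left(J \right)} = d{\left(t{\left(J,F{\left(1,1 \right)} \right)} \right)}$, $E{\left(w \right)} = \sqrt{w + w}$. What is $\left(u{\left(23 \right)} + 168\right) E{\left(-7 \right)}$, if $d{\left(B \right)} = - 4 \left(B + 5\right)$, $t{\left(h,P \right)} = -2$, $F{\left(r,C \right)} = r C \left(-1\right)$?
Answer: $156 i \sqrt{14} \approx 583.7 i$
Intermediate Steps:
$F{\left(r,C \right)} = - C r$ ($F{\left(r,C \right)} = C r \left(-1\right) = - C r$)
$d{\left(B \right)} = -20 - 4 B$ ($d{\left(B \right)} = - 4 \left(5 + B\right) = -20 - 4 B$)
$E{\left(w \right)} = \sqrt{2} \sqrt{w}$ ($E{\left(w \right)} = \sqrt{2 w} = \sqrt{2} \sqrt{w}$)
$u{\left(J \right)} = -12$ ($u{\left(J \right)} = -20 - -8 = -20 + 8 = -12$)
$\left(u{\left(23 \right)} + 168\right) E{\left(-7 \right)} = \left(-12 + 168\right) \sqrt{2} \sqrt{-7} = 156 \sqrt{2} i \sqrt{7} = 156 i \sqrt{14}$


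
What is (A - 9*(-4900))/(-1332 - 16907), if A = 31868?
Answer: -75968/18239 ≈ -4.1651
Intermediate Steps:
(A - 9*(-4900))/(-1332 - 16907) = (31868 - 9*(-4900))/(-1332 - 16907) = (31868 + 44100)/(-18239) = 75968*(-1/18239) = -75968/18239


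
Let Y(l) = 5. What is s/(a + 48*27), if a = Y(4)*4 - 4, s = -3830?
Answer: -1915/656 ≈ -2.9192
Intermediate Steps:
a = 16 (a = 5*4 - 4 = 20 - 4 = 16)
s/(a + 48*27) = -3830/(16 + 48*27) = -3830/(16 + 1296) = -3830/1312 = -3830*1/1312 = -1915/656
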